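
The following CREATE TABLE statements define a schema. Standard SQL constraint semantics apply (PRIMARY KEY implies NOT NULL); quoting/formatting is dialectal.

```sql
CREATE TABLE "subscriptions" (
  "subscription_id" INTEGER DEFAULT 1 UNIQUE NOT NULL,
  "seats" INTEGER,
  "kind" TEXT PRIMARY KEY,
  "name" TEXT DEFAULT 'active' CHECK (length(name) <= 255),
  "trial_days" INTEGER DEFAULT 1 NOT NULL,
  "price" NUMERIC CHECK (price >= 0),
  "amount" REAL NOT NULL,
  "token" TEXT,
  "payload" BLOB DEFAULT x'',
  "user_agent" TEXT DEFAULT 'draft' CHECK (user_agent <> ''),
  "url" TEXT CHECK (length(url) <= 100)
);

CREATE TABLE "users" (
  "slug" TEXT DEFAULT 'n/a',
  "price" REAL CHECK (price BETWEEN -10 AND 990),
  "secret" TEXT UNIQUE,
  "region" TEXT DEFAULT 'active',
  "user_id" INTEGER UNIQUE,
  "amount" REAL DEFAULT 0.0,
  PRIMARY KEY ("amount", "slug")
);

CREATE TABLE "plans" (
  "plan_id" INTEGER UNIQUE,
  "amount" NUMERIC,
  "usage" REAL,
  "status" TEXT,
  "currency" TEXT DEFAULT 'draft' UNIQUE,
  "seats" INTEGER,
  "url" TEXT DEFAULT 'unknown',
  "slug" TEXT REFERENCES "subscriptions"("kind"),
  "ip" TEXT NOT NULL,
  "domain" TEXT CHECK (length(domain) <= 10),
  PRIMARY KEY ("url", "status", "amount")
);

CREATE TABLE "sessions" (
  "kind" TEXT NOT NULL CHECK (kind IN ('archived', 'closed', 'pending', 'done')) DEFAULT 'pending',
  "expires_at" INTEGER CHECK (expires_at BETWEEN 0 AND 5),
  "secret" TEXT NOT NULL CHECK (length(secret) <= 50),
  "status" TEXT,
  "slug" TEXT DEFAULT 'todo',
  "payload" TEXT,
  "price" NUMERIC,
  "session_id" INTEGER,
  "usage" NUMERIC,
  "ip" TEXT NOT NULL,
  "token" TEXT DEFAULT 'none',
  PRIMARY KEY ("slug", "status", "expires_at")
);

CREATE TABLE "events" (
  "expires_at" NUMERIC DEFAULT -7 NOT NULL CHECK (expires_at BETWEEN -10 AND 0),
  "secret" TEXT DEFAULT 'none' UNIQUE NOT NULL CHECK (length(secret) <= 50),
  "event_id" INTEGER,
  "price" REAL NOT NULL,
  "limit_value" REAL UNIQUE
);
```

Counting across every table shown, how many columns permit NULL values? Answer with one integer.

subscriptions: 7 nullable (seats, name, price, token, payload, user_agent, url — PK (kind) and explicit NOT NULL columns excluded).
users: 4 nullable (price, secret, region, user_id — PK (amount, slug) and explicit NOT NULL columns excluded).
plans: 6 nullable (plan_id, usage, currency, seats, slug, domain — PK (url, status, amount) and explicit NOT NULL columns excluded).
sessions: 5 nullable (payload, price, session_id, usage, token — PK (slug, status, expires_at) and explicit NOT NULL columns excluded).
events: 2 nullable (event_id, limit_value — PK none and explicit NOT NULL columns excluded).
Total: 7 + 4 + 6 + 5 + 2 = 24.

24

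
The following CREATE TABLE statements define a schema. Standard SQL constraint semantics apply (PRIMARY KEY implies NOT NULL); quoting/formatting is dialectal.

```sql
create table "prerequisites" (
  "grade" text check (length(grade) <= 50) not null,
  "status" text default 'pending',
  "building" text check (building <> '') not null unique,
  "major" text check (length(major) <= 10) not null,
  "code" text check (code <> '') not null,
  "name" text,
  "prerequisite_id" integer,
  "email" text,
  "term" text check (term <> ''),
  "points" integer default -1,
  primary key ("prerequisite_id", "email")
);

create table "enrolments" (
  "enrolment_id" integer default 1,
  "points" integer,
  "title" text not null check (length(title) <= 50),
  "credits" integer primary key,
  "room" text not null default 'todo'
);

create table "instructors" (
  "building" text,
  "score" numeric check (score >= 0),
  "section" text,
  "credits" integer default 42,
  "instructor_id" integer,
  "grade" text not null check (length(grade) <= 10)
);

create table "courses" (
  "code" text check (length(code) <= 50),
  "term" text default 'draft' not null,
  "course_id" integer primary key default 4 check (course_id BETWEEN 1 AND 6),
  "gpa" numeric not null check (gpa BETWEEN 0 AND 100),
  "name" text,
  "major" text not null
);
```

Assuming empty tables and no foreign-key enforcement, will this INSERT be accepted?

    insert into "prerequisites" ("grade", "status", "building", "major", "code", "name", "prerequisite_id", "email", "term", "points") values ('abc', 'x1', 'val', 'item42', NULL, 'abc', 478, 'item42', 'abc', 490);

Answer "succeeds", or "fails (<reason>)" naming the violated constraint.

code is explicitly set to NULL, but code is declared NOT NULL.

fails (NOT NULL on code)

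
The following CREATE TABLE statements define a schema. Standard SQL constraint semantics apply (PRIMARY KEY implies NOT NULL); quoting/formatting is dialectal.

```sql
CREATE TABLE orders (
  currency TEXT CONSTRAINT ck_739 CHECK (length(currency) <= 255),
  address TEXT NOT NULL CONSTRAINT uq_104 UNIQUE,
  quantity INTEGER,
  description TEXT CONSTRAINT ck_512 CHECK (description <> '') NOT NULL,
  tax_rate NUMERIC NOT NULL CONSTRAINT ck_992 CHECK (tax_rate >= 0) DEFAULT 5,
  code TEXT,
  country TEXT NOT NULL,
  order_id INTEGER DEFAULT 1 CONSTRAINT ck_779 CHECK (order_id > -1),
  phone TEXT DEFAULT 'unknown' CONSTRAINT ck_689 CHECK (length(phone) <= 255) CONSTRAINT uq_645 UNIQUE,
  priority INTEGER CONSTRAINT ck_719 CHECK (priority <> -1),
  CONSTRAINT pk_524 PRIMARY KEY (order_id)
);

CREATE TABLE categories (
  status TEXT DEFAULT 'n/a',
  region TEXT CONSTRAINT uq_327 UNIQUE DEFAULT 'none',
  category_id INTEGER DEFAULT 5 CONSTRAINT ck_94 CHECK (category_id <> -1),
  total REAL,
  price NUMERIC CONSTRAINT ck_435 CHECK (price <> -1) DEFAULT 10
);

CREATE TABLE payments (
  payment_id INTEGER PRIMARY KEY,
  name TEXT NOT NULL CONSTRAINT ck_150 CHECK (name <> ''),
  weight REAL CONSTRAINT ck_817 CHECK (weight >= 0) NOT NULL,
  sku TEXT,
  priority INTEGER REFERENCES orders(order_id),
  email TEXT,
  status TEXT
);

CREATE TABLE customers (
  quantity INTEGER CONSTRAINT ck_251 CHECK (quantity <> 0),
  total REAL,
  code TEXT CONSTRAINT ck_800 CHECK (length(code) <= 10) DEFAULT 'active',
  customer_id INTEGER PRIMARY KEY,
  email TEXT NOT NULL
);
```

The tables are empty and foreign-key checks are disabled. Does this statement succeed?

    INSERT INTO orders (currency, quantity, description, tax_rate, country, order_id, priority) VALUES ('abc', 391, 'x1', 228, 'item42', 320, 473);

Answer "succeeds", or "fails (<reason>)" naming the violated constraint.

fails (NOT NULL on address)

address is omitted from the column list and has no DEFAULT, so it would receive NULL.
But address is declared NOT NULL.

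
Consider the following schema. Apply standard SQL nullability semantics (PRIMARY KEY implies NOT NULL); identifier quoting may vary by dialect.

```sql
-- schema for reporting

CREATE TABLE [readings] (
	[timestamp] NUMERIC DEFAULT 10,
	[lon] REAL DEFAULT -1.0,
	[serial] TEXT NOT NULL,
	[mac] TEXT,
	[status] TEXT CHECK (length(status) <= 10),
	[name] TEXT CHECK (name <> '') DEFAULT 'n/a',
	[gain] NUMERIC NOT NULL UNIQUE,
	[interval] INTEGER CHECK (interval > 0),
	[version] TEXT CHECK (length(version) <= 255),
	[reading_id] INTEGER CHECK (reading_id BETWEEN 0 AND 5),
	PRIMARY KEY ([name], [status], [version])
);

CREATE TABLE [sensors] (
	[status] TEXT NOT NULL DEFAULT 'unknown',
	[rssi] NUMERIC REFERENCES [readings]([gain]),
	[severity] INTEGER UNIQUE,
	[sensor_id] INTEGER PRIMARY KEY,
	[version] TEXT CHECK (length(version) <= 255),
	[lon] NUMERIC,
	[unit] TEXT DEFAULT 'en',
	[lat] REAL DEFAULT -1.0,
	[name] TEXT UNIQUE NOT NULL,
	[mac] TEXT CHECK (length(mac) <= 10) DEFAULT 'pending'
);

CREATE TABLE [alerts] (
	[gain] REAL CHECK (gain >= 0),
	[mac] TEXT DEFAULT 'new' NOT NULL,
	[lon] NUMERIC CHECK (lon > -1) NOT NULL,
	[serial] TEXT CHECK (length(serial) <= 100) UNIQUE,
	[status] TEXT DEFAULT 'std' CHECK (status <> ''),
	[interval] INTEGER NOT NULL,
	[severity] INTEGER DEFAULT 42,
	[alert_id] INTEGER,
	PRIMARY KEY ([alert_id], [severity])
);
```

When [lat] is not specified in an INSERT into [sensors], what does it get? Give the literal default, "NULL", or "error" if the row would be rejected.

-1.0

lat has an explicit DEFAULT -1.0.
When the column is omitted from an INSERT, that default is used.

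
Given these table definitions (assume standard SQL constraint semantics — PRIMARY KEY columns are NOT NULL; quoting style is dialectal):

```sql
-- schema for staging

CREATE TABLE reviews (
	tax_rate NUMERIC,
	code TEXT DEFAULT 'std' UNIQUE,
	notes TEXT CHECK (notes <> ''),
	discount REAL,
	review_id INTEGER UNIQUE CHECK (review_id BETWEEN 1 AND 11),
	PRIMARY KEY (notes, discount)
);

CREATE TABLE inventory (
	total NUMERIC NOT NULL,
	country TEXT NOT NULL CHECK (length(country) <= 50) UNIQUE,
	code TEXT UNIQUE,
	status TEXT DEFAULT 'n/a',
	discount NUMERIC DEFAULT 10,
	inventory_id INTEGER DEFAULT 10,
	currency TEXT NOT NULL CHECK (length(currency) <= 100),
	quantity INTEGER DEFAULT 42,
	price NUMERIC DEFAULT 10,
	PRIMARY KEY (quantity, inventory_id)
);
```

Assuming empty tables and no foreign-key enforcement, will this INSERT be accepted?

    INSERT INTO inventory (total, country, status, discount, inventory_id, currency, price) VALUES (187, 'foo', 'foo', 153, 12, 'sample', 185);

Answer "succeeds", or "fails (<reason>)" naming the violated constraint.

NOT NULL columns: country is supplied; currency is supplied; inventory_id is supplied; quantity defaults to 42; total is supplied.
CHECK constraints: 'foo' satisfies (length(country) <= 50); 'sample' satisfies (length(currency) <= 100).
No constraint is violated.

succeeds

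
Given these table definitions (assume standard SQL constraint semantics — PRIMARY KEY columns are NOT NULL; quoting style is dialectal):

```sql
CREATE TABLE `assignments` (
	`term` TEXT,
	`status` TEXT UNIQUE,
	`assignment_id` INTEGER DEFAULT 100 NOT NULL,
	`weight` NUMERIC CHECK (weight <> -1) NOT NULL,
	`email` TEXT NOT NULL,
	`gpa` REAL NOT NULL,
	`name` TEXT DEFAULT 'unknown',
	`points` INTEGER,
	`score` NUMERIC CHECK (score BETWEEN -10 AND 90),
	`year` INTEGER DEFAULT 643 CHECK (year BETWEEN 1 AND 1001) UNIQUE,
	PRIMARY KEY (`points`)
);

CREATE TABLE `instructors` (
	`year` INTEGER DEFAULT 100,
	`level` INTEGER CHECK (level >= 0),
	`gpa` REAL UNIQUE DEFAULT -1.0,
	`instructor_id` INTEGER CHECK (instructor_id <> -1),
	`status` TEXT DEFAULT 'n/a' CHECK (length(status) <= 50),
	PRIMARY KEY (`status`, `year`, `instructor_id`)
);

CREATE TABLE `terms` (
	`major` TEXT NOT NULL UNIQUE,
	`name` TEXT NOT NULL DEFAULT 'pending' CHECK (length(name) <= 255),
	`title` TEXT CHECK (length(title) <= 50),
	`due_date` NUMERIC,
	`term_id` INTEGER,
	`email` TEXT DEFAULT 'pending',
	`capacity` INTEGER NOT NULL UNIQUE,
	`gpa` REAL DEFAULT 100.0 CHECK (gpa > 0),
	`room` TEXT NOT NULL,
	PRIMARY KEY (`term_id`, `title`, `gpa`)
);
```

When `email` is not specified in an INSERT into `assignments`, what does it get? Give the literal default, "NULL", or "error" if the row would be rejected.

email has no DEFAULT clause.
Omitting it would insert NULL, but it is declared NOT NULL, so the INSERT fails.

error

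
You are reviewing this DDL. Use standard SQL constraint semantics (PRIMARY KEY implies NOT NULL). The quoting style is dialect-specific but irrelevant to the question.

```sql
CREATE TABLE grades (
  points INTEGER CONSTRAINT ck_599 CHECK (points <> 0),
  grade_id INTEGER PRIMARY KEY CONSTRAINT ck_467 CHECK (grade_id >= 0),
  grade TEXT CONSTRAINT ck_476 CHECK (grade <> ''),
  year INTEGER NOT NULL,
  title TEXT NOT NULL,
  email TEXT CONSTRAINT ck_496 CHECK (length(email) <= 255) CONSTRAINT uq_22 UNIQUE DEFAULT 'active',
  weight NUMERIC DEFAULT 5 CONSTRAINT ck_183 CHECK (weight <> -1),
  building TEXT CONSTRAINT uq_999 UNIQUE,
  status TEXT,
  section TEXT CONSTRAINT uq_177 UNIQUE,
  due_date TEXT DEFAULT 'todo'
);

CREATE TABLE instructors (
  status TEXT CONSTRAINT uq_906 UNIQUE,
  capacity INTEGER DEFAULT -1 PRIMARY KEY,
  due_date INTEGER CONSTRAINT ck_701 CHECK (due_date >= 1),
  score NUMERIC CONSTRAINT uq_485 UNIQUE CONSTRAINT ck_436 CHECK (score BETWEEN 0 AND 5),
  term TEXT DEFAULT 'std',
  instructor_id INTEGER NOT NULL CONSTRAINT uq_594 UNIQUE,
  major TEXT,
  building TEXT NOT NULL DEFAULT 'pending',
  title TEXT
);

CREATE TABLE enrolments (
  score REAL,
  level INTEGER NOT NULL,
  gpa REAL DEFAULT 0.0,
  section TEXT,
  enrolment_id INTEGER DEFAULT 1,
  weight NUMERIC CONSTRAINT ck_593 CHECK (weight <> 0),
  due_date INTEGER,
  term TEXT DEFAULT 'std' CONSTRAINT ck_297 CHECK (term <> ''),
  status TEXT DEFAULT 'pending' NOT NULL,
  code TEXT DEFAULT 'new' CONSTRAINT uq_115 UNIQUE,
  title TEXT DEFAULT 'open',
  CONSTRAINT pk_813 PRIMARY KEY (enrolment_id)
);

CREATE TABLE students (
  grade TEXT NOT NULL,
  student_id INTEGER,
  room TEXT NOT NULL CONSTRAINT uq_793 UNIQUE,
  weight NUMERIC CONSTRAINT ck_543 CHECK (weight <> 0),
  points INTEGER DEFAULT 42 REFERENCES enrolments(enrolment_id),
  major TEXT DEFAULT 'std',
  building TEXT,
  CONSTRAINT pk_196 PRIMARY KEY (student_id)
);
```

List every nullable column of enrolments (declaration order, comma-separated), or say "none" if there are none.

score, gpa, section, weight, due_date, term, code, title

- score: no NOT NULL constraint applies → nullable.
- level: declared NOT NULL → not nullable.
- gpa: DEFAULT only fills an omitted column; an explicit NULL is still allowed → nullable.
- section: no NOT NULL constraint applies → nullable.
- enrolment_id: part of the PRIMARY KEY, which implies NOT NULL → not nullable.
- weight: CHECK does not forbid NULL (a CHECK constraint passes when its expression is NULL) → nullable.
- due_date: no NOT NULL constraint applies → nullable.
- term: CHECK does not forbid NULL (a CHECK constraint passes when its expression is NULL) → nullable.
- status: declared NOT NULL → not nullable.
- code: UNIQUE does not imply NOT NULL → nullable.
- title: DEFAULT only fills an omitted column; an explicit NULL is still allowed → nullable.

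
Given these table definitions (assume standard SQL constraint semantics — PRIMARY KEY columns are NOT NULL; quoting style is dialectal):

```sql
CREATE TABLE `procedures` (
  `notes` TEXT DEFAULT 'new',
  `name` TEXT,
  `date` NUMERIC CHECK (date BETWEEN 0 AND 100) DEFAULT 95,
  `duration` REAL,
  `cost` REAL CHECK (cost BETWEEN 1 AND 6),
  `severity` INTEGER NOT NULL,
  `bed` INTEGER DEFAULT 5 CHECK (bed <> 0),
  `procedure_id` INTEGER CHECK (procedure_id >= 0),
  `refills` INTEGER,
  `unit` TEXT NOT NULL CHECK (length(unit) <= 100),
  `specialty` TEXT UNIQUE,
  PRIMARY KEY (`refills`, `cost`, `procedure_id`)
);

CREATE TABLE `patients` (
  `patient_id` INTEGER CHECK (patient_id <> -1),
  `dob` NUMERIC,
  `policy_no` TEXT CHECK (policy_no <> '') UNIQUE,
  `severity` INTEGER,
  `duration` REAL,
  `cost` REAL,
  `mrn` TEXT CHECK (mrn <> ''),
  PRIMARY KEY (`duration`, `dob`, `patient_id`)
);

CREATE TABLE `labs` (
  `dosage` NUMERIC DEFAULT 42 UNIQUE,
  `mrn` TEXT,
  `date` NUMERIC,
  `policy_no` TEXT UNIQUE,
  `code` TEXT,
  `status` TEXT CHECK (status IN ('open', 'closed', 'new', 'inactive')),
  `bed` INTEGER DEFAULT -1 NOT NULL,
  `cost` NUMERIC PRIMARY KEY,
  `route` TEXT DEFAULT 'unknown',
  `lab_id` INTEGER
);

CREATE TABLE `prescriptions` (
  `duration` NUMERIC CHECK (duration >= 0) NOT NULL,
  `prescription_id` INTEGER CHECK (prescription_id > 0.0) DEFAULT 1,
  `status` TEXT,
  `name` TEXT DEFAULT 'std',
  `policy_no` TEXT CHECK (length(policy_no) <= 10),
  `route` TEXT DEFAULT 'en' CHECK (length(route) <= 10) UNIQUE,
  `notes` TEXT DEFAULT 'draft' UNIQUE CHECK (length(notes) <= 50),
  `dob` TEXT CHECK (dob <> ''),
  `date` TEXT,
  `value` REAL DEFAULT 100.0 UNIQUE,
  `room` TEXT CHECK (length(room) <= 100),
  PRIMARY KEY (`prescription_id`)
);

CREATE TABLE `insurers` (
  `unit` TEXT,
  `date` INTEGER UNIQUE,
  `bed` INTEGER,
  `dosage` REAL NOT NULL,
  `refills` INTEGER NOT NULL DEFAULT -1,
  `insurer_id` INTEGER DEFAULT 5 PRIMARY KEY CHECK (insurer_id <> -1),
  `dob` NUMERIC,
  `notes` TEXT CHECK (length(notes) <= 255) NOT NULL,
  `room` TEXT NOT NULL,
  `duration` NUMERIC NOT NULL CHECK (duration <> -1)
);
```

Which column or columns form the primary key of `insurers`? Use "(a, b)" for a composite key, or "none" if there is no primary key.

insurer_id is declared PRIMARY KEY inline on the column.

insurer_id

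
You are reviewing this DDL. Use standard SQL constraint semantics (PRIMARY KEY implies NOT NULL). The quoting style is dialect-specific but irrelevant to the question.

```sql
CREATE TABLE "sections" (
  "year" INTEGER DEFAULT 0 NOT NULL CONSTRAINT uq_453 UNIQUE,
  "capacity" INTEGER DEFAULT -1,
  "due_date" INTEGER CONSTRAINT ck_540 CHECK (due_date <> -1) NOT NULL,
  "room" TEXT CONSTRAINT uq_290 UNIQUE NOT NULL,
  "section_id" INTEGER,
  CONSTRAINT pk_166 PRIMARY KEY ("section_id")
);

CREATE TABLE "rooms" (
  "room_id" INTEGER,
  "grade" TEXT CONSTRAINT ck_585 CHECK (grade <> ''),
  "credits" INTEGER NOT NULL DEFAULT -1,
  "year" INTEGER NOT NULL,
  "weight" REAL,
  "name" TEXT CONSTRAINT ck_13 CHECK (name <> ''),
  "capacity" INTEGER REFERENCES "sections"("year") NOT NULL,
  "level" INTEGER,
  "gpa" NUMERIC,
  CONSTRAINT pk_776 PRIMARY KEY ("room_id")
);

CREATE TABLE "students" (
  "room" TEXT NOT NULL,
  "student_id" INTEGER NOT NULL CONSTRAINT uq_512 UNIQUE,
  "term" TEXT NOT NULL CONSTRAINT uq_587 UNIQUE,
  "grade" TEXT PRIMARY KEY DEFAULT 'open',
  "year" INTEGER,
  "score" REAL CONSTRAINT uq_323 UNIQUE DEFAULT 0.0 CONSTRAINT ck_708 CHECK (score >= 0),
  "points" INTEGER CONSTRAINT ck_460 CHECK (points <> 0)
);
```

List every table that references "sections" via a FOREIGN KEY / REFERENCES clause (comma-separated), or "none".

rooms

- rooms.capacity references sections(year).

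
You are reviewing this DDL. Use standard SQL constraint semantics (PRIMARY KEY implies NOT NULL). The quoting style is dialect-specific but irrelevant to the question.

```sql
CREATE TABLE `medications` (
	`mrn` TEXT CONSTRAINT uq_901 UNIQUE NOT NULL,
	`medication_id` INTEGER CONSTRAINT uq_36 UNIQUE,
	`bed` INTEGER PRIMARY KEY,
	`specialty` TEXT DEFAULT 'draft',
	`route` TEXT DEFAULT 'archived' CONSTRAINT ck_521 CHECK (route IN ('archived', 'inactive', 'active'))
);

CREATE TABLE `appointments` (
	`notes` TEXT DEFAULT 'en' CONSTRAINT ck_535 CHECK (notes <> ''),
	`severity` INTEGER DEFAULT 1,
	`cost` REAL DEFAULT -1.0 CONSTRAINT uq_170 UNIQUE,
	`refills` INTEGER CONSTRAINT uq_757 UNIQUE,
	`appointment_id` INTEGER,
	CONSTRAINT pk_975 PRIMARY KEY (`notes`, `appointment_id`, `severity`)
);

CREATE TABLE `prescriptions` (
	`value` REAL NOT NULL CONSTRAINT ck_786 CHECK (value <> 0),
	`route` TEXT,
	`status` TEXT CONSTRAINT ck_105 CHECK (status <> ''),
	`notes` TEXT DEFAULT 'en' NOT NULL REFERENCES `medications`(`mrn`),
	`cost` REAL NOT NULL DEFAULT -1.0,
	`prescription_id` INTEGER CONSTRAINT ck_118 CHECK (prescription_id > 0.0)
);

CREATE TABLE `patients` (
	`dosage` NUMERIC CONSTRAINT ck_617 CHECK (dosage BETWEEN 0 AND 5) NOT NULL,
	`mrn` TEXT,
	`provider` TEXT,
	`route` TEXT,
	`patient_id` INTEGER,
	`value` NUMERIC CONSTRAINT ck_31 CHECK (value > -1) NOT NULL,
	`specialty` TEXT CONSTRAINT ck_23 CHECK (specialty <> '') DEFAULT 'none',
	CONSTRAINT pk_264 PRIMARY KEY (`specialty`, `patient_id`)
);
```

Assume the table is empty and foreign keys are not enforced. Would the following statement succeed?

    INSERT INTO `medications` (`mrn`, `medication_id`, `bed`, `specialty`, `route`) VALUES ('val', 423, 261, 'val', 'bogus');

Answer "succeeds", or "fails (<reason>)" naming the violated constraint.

The value 'bogus' for route violates CHECK (route IN ('archived', 'inactive', 'active')).

fails (CHECK on route)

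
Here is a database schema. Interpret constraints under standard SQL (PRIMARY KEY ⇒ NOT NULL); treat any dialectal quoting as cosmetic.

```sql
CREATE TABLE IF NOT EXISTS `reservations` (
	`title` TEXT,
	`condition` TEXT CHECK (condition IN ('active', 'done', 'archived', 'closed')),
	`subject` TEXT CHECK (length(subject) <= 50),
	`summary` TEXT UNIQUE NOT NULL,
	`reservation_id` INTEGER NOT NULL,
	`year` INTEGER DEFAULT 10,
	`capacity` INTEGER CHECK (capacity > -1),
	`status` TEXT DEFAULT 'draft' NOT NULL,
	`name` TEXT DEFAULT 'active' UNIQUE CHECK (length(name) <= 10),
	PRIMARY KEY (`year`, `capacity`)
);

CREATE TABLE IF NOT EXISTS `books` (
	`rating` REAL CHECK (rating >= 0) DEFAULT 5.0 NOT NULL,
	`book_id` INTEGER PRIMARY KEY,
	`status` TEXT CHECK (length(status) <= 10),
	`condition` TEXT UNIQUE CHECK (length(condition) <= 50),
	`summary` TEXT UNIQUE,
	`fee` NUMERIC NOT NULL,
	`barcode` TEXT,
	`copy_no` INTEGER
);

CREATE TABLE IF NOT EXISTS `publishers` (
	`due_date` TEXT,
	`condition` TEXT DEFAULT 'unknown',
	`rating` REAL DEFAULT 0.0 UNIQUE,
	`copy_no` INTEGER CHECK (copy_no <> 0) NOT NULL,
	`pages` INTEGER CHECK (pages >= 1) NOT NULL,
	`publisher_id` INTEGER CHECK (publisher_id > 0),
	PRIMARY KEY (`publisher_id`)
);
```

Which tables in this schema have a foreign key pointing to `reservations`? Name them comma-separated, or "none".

No REFERENCES clause anywhere in the schema names reservations.

none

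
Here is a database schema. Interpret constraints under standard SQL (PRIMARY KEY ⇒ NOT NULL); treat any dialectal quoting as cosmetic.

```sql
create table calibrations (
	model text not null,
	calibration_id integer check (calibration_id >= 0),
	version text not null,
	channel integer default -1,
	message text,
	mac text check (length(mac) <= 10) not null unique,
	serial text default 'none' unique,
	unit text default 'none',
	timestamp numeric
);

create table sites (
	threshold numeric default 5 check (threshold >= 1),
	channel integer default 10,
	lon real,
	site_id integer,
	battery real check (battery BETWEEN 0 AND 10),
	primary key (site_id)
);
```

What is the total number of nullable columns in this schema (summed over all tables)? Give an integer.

calibrations: 6 nullable (calibration_id, channel, message, serial, unit, timestamp — PK none and explicit NOT NULL columns excluded).
sites: 4 nullable (threshold, channel, lon, battery — PK (site_id) and explicit NOT NULL columns excluded).
Total: 6 + 4 = 10.

10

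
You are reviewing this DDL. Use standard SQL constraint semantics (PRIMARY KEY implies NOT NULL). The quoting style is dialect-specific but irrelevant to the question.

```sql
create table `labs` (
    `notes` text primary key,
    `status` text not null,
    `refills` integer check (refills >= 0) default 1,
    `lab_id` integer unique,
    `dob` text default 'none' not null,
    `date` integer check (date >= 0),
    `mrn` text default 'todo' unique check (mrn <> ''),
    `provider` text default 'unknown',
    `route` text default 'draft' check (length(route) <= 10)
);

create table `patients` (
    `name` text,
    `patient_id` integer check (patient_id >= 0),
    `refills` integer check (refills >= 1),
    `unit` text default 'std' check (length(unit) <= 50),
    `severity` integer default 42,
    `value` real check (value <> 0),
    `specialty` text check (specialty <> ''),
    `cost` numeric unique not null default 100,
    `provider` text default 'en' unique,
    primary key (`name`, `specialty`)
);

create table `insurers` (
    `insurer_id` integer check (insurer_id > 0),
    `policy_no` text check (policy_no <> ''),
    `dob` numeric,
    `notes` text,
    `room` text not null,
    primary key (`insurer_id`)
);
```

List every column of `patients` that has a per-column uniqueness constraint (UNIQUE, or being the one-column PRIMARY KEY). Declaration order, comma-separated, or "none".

cost, provider

- name: part of a composite PRIMARY KEY — only the tuple is unique, not this column on its own.
- patient_id: no UNIQUE or single-column PK constraint.
- refills: no UNIQUE or single-column PK constraint.
- unit: no UNIQUE or single-column PK constraint.
- severity: no UNIQUE or single-column PK constraint.
- value: no UNIQUE or single-column PK constraint.
- specialty: part of a composite PRIMARY KEY — only the tuple is unique, not this column on its own.
- cost: declared UNIQUE → unique.
- provider: declared UNIQUE → unique.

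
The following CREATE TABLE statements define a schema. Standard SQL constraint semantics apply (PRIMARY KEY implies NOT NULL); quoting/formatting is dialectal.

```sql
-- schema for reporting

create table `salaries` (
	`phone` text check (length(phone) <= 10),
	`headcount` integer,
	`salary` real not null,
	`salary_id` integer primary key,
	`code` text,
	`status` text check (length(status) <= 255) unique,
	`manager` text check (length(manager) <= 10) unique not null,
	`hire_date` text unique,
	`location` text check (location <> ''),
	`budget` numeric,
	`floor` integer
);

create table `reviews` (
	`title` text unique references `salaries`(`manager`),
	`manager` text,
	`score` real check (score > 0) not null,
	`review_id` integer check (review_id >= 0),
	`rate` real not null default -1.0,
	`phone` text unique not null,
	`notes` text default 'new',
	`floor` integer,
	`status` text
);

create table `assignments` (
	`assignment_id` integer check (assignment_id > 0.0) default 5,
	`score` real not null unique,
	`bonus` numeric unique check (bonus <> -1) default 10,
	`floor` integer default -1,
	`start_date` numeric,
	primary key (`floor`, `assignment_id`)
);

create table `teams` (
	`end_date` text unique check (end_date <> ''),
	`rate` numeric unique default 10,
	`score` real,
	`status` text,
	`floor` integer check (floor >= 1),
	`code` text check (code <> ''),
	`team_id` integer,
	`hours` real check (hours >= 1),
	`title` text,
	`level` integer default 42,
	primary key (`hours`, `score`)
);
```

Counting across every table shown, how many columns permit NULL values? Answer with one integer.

24

salaries: 8 nullable (phone, headcount, code, status, hire_date, location, budget, floor — PK (salary_id) and explicit NOT NULL columns excluded).
reviews: 6 nullable (title, manager, review_id, notes, floor, status — PK none and explicit NOT NULL columns excluded).
assignments: 2 nullable (bonus, start_date — PK (floor, assignment_id) and explicit NOT NULL columns excluded).
teams: 8 nullable (end_date, rate, status, floor, code, team_id, title, level — PK (hours, score) and explicit NOT NULL columns excluded).
Total: 8 + 6 + 2 + 8 = 24.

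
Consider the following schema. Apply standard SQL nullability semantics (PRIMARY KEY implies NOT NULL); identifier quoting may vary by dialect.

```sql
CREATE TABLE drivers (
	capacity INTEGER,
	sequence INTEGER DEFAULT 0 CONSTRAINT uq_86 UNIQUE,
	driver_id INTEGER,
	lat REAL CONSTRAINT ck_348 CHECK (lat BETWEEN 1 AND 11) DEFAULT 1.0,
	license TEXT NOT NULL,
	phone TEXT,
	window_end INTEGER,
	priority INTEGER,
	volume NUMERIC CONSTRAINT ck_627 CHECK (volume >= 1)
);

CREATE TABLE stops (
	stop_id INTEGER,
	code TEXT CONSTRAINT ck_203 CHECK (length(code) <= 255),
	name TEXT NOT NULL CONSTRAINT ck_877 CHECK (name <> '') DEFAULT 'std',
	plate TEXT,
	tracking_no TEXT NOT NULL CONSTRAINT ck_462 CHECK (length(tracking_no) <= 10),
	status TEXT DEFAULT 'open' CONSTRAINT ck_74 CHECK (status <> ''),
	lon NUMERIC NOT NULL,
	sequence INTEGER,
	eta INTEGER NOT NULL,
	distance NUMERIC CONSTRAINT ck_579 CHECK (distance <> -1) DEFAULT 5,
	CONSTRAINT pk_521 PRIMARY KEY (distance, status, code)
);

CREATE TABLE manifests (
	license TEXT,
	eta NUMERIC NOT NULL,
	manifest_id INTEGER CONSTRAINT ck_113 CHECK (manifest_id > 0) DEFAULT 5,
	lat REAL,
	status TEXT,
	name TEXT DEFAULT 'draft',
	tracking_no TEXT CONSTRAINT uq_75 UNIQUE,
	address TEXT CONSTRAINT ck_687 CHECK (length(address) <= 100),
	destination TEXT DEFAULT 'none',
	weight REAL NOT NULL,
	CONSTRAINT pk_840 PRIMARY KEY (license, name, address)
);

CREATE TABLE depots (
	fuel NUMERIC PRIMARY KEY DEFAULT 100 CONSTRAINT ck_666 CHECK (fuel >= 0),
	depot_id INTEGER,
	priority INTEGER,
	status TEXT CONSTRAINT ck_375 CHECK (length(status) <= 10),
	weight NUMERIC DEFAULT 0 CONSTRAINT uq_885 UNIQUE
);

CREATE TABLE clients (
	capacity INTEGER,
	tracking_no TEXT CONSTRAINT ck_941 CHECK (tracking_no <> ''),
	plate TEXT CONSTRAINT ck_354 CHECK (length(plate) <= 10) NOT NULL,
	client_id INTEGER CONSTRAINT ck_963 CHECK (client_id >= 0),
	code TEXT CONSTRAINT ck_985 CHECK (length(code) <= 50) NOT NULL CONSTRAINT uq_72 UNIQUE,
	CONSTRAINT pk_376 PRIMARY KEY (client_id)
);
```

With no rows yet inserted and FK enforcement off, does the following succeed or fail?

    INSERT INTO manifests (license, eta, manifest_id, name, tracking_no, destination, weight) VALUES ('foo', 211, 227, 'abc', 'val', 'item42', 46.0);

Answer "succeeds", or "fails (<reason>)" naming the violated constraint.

fails (NOT NULL on address)

address is omitted from the column list and has no DEFAULT, so it would receive NULL.
But address is part of the PRIMARY KEY (implied NOT NULL).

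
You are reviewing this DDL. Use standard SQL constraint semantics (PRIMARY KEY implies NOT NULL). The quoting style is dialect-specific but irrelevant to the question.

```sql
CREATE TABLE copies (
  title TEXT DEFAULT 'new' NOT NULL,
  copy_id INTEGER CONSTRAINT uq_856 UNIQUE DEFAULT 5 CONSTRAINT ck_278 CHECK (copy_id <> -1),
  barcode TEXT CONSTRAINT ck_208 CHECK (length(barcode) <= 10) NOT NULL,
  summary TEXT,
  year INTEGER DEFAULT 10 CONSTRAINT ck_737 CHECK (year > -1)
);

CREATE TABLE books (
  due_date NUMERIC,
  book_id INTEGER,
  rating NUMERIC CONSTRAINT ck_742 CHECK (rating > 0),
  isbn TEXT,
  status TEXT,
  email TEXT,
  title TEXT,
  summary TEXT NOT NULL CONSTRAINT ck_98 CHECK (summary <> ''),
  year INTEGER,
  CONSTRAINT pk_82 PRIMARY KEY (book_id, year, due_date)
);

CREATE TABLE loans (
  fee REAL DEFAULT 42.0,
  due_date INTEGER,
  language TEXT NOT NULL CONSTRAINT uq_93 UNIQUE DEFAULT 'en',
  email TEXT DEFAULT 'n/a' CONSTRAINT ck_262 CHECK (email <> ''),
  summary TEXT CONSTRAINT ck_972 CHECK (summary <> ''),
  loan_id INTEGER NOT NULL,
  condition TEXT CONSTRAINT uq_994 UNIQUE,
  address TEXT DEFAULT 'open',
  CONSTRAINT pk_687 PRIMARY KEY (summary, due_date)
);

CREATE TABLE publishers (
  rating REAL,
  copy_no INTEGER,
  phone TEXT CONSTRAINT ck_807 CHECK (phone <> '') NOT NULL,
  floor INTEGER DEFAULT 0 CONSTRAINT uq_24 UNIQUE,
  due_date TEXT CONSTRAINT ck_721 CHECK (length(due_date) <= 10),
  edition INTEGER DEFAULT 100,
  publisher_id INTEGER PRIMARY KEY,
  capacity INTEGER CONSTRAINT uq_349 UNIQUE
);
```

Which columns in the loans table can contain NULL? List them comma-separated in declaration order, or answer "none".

fee, email, condition, address

- fee: DEFAULT only fills an omitted column; an explicit NULL is still allowed → nullable.
- due_date: part of the PRIMARY KEY, which implies NOT NULL → not nullable.
- language: declared NOT NULL → not nullable.
- email: CHECK does not forbid NULL (a CHECK constraint passes when its expression is NULL) → nullable.
- summary: part of the PRIMARY KEY, which implies NOT NULL → not nullable.
- loan_id: declared NOT NULL → not nullable.
- condition: UNIQUE does not imply NOT NULL → nullable.
- address: DEFAULT only fills an omitted column; an explicit NULL is still allowed → nullable.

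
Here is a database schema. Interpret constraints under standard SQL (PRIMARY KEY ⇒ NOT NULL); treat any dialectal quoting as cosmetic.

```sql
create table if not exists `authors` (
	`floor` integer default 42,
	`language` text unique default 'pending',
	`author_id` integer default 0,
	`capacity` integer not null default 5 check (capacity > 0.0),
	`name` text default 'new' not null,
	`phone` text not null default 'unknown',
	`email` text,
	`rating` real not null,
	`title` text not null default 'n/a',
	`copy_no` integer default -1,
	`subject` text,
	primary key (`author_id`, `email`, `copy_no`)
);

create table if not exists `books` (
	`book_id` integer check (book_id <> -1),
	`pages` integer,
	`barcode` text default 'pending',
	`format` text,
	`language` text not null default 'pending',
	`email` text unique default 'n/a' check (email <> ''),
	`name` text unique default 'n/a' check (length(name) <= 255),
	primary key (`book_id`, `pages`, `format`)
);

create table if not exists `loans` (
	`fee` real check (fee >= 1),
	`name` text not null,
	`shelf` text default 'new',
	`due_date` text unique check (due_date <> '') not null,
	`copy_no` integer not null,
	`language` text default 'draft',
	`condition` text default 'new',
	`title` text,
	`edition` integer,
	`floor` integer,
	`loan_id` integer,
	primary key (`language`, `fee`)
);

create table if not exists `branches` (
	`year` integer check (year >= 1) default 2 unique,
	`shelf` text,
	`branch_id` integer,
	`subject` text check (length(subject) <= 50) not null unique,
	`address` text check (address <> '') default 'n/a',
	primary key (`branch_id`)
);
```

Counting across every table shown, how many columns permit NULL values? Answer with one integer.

15

authors: 3 nullable (floor, language, subject — PK (author_id, email, copy_no) and explicit NOT NULL columns excluded).
books: 3 nullable (barcode, email, name — PK (book_id, pages, format) and explicit NOT NULL columns excluded).
loans: 6 nullable (shelf, condition, title, edition, floor, loan_id — PK (language, fee) and explicit NOT NULL columns excluded).
branches: 3 nullable (year, shelf, address — PK (branch_id) and explicit NOT NULL columns excluded).
Total: 3 + 3 + 6 + 3 = 15.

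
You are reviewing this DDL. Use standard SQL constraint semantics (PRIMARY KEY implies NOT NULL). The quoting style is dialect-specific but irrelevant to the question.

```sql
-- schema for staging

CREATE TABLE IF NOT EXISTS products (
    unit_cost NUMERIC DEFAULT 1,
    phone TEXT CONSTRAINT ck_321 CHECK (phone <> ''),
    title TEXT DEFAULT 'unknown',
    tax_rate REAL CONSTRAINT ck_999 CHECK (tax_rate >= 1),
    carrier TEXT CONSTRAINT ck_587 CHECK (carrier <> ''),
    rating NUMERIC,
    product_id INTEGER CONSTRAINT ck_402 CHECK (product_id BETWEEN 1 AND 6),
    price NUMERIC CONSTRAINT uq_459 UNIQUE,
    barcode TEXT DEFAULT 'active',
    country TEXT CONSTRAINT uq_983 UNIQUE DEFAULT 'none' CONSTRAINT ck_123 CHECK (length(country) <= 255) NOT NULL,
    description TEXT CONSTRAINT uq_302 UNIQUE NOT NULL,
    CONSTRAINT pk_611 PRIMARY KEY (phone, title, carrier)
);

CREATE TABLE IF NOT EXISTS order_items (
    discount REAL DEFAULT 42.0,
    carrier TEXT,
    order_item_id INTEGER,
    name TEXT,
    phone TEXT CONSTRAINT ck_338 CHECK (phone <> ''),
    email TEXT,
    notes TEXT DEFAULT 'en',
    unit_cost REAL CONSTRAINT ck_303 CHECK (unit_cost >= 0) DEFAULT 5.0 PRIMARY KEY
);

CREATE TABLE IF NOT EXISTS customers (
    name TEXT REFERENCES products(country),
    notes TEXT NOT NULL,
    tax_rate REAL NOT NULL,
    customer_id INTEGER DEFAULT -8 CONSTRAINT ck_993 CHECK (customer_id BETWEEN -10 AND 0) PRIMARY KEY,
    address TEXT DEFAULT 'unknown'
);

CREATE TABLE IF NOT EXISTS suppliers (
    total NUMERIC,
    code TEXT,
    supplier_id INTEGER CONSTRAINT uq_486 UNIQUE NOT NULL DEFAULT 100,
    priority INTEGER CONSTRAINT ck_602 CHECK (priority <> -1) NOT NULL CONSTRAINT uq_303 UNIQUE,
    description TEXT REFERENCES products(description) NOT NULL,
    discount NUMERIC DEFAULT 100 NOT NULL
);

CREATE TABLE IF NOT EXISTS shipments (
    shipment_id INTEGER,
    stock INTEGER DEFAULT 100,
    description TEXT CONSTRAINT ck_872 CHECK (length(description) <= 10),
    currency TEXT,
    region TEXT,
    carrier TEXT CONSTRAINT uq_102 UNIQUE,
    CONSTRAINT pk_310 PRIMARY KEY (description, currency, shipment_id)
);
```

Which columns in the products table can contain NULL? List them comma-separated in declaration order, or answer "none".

unit_cost, tax_rate, rating, product_id, price, barcode

- unit_cost: DEFAULT only fills an omitted column; an explicit NULL is still allowed → nullable.
- phone: part of the PRIMARY KEY, which implies NOT NULL → not nullable.
- title: part of the PRIMARY KEY, which implies NOT NULL → not nullable.
- tax_rate: CHECK does not forbid NULL (a CHECK constraint passes when its expression is NULL) → nullable.
- carrier: part of the PRIMARY KEY, which implies NOT NULL → not nullable.
- rating: no NOT NULL constraint applies → nullable.
- product_id: CHECK does not forbid NULL (a CHECK constraint passes when its expression is NULL) → nullable.
- price: UNIQUE does not imply NOT NULL → nullable.
- barcode: DEFAULT only fills an omitted column; an explicit NULL is still allowed → nullable.
- country: declared NOT NULL → not nullable.
- description: declared NOT NULL → not nullable.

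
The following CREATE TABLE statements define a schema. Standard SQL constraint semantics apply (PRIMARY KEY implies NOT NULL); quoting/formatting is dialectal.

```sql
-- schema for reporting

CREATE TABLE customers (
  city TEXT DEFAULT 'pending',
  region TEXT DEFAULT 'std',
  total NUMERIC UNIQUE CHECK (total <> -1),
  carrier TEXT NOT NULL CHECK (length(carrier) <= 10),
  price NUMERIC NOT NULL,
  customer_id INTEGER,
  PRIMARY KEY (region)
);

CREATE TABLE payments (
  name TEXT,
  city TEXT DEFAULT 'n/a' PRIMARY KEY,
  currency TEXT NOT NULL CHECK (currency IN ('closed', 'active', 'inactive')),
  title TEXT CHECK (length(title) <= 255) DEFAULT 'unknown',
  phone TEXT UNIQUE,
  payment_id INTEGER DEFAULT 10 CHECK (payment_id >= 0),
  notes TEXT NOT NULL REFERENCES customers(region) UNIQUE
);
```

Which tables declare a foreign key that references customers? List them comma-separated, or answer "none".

payments

- payments.notes references customers(region).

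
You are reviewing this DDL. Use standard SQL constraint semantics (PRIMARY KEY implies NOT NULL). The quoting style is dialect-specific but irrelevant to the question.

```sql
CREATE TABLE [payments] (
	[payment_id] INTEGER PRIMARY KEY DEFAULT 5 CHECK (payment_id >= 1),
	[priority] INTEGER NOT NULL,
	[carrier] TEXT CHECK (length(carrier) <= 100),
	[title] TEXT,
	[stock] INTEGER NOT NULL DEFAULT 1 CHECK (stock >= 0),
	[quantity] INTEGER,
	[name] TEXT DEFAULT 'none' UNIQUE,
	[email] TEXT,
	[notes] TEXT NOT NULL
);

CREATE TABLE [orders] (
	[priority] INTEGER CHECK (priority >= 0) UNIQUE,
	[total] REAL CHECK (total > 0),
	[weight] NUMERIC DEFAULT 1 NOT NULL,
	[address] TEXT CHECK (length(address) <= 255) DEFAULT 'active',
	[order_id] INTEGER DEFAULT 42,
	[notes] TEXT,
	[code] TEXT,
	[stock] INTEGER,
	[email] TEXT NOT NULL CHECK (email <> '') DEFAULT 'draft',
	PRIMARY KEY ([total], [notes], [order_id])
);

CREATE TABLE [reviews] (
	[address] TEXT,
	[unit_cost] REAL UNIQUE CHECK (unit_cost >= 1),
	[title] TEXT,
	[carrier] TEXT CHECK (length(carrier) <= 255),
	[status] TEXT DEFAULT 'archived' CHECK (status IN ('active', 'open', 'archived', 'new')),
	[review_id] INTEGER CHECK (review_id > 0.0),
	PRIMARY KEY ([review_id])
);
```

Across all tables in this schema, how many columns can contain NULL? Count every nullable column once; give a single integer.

payments: 5 nullable (carrier, title, quantity, name, email — PK (payment_id) and explicit NOT NULL columns excluded).
orders: 4 nullable (priority, address, code, stock — PK (total, notes, order_id) and explicit NOT NULL columns excluded).
reviews: 5 nullable (address, unit_cost, title, carrier, status — PK (review_id) and explicit NOT NULL columns excluded).
Total: 5 + 4 + 5 = 14.

14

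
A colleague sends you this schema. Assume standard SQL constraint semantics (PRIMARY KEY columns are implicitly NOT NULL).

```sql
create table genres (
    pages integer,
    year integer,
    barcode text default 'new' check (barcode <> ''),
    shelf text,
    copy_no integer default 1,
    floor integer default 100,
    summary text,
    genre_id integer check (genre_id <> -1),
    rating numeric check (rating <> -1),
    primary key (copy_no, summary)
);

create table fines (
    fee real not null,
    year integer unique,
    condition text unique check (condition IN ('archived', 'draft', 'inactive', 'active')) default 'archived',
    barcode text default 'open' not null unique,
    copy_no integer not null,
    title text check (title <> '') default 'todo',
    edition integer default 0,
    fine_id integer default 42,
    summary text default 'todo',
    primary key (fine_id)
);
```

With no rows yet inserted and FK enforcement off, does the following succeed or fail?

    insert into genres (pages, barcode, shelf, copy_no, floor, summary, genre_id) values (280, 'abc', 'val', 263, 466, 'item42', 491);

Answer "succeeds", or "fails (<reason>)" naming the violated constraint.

succeeds

NOT NULL columns: copy_no is supplied; summary is supplied.
CHECK constraints: 'abc' satisfies (barcode <> ''); 491 satisfies (genre_id <> -1).
No constraint is violated.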